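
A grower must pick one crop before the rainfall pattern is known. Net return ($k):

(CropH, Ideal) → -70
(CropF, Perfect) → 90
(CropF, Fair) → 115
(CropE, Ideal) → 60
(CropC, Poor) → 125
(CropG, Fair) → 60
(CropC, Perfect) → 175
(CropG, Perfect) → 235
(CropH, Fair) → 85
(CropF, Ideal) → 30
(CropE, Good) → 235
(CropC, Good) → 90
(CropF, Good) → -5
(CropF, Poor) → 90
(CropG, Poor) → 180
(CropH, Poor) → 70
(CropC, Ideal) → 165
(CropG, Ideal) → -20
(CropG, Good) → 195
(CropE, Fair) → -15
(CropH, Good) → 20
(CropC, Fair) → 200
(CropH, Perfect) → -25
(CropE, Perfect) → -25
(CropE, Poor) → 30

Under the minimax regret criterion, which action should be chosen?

CropC

Column bests: Poor=180, Fair=200, Good=235, Ideal=165, Perfect=235.
CropG regrets: 0, 140, 40, 185, 0 → max 185
CropC regrets: 55, 0, 145, 0, 60 → max 145
CropF regrets: 90, 85, 240, 135, 145 → max 240
CropE regrets: 150, 215, 0, 105, 260 → max 260
CropH regrets: 110, 115, 215, 235, 260 → max 260
Smallest max regret = 145 → CropC.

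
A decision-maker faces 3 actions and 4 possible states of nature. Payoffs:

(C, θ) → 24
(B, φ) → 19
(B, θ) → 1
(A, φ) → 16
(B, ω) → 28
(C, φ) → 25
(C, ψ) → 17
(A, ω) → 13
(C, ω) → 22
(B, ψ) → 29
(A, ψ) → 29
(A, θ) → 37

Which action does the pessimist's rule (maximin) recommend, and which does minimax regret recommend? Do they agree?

maximin → C; minimax regret → C (agree)

Row minima: A=13, B=1, C=17
Best worst-case = 17 → C.
Column bests: θ=37, φ=25, ψ=29, ω=28.
A regrets: 0, 9, 0, 15 → max 15
B regrets: 36, 6, 0, 0 → max 36
C regrets: 13, 0, 12, 6 → max 13
Smallest max regret = 13 → C.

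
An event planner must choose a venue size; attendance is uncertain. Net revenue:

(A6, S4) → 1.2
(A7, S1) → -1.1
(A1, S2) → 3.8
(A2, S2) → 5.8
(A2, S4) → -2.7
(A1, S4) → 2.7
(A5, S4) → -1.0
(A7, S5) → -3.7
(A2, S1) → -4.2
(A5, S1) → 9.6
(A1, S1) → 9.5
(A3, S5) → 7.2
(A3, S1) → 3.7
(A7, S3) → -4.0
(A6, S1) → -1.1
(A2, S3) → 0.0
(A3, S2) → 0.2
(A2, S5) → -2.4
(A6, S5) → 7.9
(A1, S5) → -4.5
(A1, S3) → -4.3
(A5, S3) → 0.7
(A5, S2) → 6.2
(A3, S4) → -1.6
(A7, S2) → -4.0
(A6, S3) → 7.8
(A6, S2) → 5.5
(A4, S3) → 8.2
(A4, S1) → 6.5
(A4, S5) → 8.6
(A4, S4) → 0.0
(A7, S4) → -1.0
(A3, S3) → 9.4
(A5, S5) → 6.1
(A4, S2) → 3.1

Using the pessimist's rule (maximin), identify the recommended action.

Row minima: A1=-4.5, A2=-4.2, A3=-1.6, A4=0.0, A5=-1.0, A6=-1.1, A7=-4.0
Best worst-case = 0.0 → A4.

A4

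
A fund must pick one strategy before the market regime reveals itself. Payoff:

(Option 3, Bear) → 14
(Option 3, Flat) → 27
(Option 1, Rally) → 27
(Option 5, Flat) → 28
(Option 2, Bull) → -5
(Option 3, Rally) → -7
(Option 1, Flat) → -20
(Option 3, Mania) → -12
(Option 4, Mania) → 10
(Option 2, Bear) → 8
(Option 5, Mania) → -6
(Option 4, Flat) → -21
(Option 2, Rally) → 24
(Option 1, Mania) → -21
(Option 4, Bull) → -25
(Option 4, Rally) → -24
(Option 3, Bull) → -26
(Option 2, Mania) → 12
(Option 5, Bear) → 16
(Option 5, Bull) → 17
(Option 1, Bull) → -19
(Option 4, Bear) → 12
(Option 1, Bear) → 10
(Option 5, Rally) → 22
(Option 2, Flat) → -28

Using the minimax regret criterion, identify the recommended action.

Option 5

Column bests: Bear=16, Flat=28, Bull=17, Rally=27, Mania=12.
Option 1 regrets: 6, 48, 36, 0, 33 → max 48
Option 2 regrets: 8, 56, 22, 3, 0 → max 56
Option 3 regrets: 2, 1, 43, 34, 24 → max 43
Option 4 regrets: 4, 49, 42, 51, 2 → max 51
Option 5 regrets: 0, 0, 0, 5, 18 → max 18
Smallest max regret = 18 → Option 5.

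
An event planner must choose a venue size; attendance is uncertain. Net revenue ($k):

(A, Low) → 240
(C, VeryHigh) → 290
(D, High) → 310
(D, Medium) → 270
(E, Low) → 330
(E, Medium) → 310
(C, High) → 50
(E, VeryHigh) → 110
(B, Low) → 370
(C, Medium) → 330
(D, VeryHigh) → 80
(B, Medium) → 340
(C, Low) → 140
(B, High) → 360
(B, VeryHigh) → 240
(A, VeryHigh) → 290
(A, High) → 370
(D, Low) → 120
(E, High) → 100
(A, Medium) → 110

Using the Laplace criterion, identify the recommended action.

Row averages: A=252.5, B=327.5, C=202.5, D=195, E=212.5
Highest average = 327.5 → B.

B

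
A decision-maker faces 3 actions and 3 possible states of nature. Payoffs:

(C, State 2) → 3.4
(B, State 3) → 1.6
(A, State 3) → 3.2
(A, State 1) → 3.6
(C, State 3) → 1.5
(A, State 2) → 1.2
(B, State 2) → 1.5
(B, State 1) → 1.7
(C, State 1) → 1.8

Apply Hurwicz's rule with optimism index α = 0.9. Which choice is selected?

A: 0.9·3.6 + 0.1·1.2 = 3.36
B: 0.9·1.7 + 0.1·1.5 = 1.68
C: 0.9·3.4 + 0.1·1.5 = 3.21
Highest Hurwicz score = 3.36 → A.

A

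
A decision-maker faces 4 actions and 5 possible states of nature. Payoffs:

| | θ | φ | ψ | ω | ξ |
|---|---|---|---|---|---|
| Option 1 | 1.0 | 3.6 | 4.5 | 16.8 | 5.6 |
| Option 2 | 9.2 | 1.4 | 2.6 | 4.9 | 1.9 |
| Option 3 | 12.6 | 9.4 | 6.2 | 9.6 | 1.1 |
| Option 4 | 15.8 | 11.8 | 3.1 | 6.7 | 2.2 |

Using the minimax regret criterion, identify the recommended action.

Column bests: θ=15.8, φ=11.8, ψ=6.2, ω=16.8, ξ=5.6.
Option 1 regrets: 14.8, 8.2, 1.7, 0.0, 0.0 → max 14.8
Option 2 regrets: 6.6, 10.4, 3.6, 11.9, 3.7 → max 11.9
Option 3 regrets: 3.2, 2.4, 0.0, 7.2, 4.5 → max 7.2
Option 4 regrets: 0.0, 0.0, 3.1, 10.1, 3.4 → max 10.1
Smallest max regret = 7.2 → Option 3.

Option 3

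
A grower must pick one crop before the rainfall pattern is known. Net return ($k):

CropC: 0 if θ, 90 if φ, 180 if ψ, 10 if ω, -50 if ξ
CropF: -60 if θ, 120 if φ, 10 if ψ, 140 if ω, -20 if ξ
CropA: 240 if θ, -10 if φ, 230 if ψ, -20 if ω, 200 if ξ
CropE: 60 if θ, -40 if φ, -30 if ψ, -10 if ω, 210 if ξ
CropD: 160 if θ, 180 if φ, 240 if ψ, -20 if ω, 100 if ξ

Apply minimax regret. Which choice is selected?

Column bests: θ=240, φ=180, ψ=240, ω=140, ξ=210.
CropC regrets: 240, 90, 60, 130, 260 → max 260
CropF regrets: 300, 60, 230, 0, 230 → max 300
CropA regrets: 0, 190, 10, 160, 10 → max 190
CropE regrets: 180, 220, 270, 150, 0 → max 270
CropD regrets: 80, 0, 0, 160, 110 → max 160
Smallest max regret = 160 → CropD.

CropD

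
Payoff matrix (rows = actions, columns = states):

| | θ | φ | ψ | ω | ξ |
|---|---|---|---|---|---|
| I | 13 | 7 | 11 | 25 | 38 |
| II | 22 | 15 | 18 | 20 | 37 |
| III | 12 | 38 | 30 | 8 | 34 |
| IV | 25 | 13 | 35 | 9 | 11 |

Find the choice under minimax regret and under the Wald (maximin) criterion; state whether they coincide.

minimax regret → III; maximin → II (disagree)

Column bests: θ=25, φ=38, ψ=35, ω=25, ξ=38.
I regrets: 12, 31, 24, 0, 0 → max 31
II regrets: 3, 23, 17, 5, 1 → max 23
III regrets: 13, 0, 5, 17, 4 → max 17
IV regrets: 0, 25, 0, 16, 27 → max 27
Smallest max regret = 17 → III.
Row minima: I=7, II=15, III=8, IV=9
Best worst-case = 15 → II.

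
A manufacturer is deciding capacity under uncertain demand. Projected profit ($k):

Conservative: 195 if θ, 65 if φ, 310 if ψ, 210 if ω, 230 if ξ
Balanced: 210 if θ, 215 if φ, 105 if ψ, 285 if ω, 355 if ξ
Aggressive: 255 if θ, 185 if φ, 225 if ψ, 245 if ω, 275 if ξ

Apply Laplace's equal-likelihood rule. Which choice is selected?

Row averages: Conservative=202, Balanced=234, Aggressive=237
Highest average = 237 → Aggressive.

Aggressive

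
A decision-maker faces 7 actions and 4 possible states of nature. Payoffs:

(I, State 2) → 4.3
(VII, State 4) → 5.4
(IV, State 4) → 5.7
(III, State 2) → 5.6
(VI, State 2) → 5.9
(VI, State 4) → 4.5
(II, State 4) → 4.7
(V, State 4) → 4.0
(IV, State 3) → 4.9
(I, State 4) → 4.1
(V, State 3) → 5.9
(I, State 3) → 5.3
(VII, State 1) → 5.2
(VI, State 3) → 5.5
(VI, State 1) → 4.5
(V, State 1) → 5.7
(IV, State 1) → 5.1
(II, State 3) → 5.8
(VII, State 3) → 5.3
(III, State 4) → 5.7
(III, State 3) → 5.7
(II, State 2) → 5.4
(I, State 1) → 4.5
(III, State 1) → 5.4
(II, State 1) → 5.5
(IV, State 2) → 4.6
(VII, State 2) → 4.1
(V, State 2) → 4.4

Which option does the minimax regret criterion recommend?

Column bests: State 1=5.7, State 2=5.9, State 3=5.9, State 4=5.7.
I regrets: 1.2, 1.6, 0.6, 1.6 → max 1.6
II regrets: 0.2, 0.5, 0.1, 1.0 → max 1.0
III regrets: 0.3, 0.3, 0.2, 0.0 → max 0.3
IV regrets: 0.6, 1.3, 1.0, 0.0 → max 1.3
V regrets: 0.0, 1.5, 0.0, 1.7 → max 1.7
VI regrets: 1.2, 0.0, 0.4, 1.2 → max 1.2
VII regrets: 0.5, 1.8, 0.6, 0.3 → max 1.8
Smallest max regret = 0.3 → III.

III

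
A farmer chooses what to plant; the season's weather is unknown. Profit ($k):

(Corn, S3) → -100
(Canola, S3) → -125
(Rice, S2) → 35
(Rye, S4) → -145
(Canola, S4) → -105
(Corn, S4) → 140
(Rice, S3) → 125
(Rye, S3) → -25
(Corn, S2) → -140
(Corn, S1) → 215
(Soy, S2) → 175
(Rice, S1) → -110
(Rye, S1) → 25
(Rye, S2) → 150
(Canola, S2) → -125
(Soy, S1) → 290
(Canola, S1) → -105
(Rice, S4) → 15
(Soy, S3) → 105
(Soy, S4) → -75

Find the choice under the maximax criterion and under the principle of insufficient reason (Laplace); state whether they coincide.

Row maxima: Corn=215, Canola=-105, Rice=125, Soy=290, Rye=150
Best best-case = 290 → Soy.
Row averages: Corn=28.75, Canola=-115, Rice=16.25, Soy=123.75, Rye=1.25
Highest average = 123.75 → Soy.

maximax → Soy; laplace → Soy (agree)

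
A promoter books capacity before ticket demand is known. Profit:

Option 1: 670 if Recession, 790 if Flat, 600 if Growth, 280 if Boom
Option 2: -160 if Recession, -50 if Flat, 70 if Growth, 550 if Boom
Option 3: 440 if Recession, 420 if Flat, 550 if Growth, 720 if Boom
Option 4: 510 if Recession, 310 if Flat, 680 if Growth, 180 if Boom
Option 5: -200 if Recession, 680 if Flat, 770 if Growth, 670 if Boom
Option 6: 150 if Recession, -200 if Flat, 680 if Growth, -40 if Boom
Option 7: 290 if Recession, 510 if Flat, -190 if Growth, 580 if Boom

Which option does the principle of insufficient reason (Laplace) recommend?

Row averages: Option 1=585, Option 2=102.5, Option 3=532.5, Option 4=420, Option 5=480, Option 6=147.5, Option 7=297.5
Highest average = 585 → Option 1.

Option 1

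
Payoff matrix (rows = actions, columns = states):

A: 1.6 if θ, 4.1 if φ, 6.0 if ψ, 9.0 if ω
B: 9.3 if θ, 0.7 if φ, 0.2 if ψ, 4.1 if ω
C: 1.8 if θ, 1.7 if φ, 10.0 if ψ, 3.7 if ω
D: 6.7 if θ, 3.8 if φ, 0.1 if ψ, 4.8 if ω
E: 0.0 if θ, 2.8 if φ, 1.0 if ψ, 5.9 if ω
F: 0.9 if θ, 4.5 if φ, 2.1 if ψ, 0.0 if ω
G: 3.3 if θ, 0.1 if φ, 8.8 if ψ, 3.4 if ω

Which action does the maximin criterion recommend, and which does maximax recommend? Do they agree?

maximin → C; maximax → C (agree)

Row minima: A=1.6, B=0.2, C=1.7, D=0.1, E=0.0, F=0.0, G=0.1
Best worst-case = 1.7 → C.
Row maxima: A=9.0, B=9.3, C=10.0, D=6.7, E=5.9, F=4.5, G=8.8
Best best-case = 10.0 → C.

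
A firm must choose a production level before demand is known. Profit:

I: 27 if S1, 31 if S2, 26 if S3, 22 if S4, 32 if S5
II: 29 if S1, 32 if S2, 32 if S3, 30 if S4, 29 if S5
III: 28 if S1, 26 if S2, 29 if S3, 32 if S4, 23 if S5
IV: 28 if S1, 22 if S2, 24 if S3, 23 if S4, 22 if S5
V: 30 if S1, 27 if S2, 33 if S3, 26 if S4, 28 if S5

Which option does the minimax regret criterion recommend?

II

Column bests: S1=30, S2=32, S3=33, S4=32, S5=32.
I regrets: 3, 1, 7, 10, 0 → max 10
II regrets: 1, 0, 1, 2, 3 → max 3
III regrets: 2, 6, 4, 0, 9 → max 9
IV regrets: 2, 10, 9, 9, 10 → max 10
V regrets: 0, 5, 0, 6, 4 → max 6
Smallest max regret = 3 → II.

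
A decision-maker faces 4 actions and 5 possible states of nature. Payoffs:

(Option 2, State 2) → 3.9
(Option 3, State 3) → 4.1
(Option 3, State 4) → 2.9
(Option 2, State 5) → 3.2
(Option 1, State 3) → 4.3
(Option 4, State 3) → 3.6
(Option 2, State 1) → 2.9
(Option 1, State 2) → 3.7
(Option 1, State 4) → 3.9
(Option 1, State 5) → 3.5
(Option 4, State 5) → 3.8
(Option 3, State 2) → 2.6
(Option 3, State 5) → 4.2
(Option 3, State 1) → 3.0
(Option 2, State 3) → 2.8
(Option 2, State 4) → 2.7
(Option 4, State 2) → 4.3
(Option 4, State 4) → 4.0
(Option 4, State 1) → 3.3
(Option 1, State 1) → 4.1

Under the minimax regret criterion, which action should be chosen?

Column bests: State 1=4.1, State 2=4.3, State 3=4.3, State 4=4.0, State 5=4.2.
Option 1 regrets: 0.0, 0.6, 0.0, 0.1, 0.7 → max 0.7
Option 2 regrets: 1.2, 0.4, 1.5, 1.3, 1.0 → max 1.5
Option 3 regrets: 1.1, 1.7, 0.2, 1.1, 0.0 → max 1.7
Option 4 regrets: 0.8, 0.0, 0.7, 0.0, 0.4 → max 0.8
Smallest max regret = 0.7 → Option 1.

Option 1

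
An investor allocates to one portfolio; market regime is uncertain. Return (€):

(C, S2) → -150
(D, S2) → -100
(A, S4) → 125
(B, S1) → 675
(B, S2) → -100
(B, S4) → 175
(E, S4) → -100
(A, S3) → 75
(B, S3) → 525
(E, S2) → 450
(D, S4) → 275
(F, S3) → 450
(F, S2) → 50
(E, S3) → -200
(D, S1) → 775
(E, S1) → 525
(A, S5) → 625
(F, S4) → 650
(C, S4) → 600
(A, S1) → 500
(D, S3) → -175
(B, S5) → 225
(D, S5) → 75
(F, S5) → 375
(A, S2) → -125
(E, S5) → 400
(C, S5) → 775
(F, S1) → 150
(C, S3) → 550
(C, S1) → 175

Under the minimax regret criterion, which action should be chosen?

B

Column bests: S1=775, S2=450, S3=550, S4=650, S5=775.
A regrets: 275, 575, 475, 525, 150 → max 575
B regrets: 100, 550, 25, 475, 550 → max 550
C regrets: 600, 600, 0, 50, 0 → max 600
D regrets: 0, 550, 725, 375, 700 → max 725
E regrets: 250, 0, 750, 750, 375 → max 750
F regrets: 625, 400, 100, 0, 400 → max 625
Smallest max regret = 550 → B.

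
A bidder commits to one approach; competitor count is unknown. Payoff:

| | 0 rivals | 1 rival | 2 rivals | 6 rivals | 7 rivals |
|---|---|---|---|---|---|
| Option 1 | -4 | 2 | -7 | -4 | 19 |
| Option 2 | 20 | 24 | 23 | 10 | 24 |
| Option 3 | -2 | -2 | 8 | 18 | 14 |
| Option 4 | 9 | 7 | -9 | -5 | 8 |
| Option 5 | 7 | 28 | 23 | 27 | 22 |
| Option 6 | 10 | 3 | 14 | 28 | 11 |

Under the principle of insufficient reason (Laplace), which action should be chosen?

Row averages: Option 1=1.2, Option 2=20.2, Option 3=7.2, Option 4=2, Option 5=21.4, Option 6=13.2
Highest average = 21.4 → Option 5.

Option 5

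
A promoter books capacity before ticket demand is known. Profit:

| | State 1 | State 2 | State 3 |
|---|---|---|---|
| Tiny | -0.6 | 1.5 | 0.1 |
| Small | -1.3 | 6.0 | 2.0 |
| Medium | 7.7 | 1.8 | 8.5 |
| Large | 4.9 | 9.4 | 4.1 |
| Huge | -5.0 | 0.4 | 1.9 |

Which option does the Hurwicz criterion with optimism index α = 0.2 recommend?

Tiny: 0.2·1.5 + 0.8·(-0.6) = -0.18
Small: 0.2·6.0 + 0.8·(-1.3) = 0.16
Medium: 0.2·8.5 + 0.8·1.8 = 3.14
Large: 0.2·9.4 + 0.8·4.1 = 5.16
Huge: 0.2·1.9 + 0.8·(-5.0) = -3.62
Highest Hurwicz score = 5.16 → Large.

Large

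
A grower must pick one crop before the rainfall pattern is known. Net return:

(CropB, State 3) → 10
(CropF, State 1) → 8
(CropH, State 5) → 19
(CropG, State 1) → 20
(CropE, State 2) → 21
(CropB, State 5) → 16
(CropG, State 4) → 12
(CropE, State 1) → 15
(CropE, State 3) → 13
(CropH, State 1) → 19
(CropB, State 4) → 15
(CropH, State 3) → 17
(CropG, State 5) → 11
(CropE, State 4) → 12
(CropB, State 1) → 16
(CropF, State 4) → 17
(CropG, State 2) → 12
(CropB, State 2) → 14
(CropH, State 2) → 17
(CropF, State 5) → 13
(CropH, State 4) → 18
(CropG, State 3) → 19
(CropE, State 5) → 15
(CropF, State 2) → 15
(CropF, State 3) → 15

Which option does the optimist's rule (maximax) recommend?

Row maxima: CropG=20, CropB=16, CropE=21, CropH=19, CropF=17
Best best-case = 21 → CropE.

CropE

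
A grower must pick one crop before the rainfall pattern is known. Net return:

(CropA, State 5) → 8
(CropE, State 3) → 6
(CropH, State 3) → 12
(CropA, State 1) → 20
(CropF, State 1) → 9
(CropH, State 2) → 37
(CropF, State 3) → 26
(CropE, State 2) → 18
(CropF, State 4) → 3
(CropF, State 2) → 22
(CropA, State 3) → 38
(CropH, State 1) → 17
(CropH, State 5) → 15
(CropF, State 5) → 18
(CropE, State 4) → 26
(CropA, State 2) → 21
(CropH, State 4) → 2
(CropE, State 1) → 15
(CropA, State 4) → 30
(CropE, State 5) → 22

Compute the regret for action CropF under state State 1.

11

Best payoff under State 1 is 20.
Regret = 20 − 9 = 11.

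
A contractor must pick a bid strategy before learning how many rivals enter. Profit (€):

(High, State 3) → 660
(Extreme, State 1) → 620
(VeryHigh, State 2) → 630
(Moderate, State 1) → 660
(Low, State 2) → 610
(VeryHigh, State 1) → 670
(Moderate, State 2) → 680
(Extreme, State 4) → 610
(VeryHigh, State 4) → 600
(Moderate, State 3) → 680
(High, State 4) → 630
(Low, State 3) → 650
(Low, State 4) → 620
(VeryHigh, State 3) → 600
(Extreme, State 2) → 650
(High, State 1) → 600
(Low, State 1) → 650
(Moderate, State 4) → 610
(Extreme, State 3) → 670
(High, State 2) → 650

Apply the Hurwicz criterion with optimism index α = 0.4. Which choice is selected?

Moderate

Low: 0.4·650 + 0.6·610 = 626
Moderate: 0.4·680 + 0.6·610 = 638
High: 0.4·660 + 0.6·600 = 624
VeryHigh: 0.4·670 + 0.6·600 = 628
Extreme: 0.4·670 + 0.6·610 = 634
Highest Hurwicz score = 638 → Moderate.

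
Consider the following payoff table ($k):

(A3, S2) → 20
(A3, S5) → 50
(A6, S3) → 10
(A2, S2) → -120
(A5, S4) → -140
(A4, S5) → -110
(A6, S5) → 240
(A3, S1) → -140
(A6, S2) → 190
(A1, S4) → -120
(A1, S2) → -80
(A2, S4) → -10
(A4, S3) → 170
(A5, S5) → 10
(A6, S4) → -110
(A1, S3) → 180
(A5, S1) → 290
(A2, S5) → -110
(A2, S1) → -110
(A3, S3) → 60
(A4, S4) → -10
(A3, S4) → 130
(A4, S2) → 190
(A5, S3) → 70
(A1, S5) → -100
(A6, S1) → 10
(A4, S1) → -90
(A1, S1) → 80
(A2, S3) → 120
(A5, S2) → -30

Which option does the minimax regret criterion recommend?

Column bests: S1=290, S2=190, S3=180, S4=130, S5=240.
A1 regrets: 210, 270, 0, 250, 340 → max 340
A2 regrets: 400, 310, 60, 140, 350 → max 400
A3 regrets: 430, 170, 120, 0, 190 → max 430
A4 regrets: 380, 0, 10, 140, 350 → max 380
A5 regrets: 0, 220, 110, 270, 230 → max 270
A6 regrets: 280, 0, 170, 240, 0 → max 280
Smallest max regret = 270 → A5.

A5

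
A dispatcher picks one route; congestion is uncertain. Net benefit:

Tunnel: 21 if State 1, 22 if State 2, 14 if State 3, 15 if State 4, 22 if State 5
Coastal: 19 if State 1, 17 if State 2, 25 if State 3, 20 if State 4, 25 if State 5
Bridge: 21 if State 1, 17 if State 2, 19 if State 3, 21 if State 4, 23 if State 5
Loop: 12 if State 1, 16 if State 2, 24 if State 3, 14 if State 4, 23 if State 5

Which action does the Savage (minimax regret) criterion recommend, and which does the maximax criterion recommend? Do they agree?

Column bests: State 1=21, State 2=22, State 3=25, State 4=21, State 5=25.
Tunnel regrets: 0, 0, 11, 6, 3 → max 11
Coastal regrets: 2, 5, 0, 1, 0 → max 5
Bridge regrets: 0, 5, 6, 0, 2 → max 6
Loop regrets: 9, 6, 1, 7, 2 → max 9
Smallest max regret = 5 → Coastal.
Row maxima: Tunnel=22, Coastal=25, Bridge=23, Loop=24
Best best-case = 25 → Coastal.

minimax regret → Coastal; maximax → Coastal (agree)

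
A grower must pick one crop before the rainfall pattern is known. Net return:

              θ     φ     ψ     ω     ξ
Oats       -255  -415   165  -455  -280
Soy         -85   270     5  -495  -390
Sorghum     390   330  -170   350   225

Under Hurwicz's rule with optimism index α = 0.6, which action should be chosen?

Sorghum

Oats: 0.6·165 + 0.4·(-455) = -83
Soy: 0.6·270 + 0.4·(-495) = -36
Sorghum: 0.6·390 + 0.4·(-170) = 166
Highest Hurwicz score = 166 → Sorghum.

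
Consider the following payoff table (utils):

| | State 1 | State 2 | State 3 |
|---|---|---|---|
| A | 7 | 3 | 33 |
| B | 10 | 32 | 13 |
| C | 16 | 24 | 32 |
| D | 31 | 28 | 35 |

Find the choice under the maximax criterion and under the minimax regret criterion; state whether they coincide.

maximax → D; minimax regret → D (agree)

Row maxima: A=33, B=32, C=32, D=35
Best best-case = 35 → D.
Column bests: State 1=31, State 2=32, State 3=35.
A regrets: 24, 29, 2 → max 29
B regrets: 21, 0, 22 → max 22
C regrets: 15, 8, 3 → max 15
D regrets: 0, 4, 0 → max 4
Smallest max regret = 4 → D.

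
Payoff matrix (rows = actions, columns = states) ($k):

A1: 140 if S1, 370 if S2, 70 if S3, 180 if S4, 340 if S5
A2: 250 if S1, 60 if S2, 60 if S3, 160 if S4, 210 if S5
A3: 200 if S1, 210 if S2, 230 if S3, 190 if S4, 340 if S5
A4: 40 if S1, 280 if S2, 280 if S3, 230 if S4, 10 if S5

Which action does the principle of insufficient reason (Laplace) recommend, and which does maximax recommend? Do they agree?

Row averages: A1=220, A2=148, A3=234, A4=168
Highest average = 234 → A3.
Row maxima: A1=370, A2=250, A3=340, A4=280
Best best-case = 370 → A1.

laplace → A3; maximax → A1 (disagree)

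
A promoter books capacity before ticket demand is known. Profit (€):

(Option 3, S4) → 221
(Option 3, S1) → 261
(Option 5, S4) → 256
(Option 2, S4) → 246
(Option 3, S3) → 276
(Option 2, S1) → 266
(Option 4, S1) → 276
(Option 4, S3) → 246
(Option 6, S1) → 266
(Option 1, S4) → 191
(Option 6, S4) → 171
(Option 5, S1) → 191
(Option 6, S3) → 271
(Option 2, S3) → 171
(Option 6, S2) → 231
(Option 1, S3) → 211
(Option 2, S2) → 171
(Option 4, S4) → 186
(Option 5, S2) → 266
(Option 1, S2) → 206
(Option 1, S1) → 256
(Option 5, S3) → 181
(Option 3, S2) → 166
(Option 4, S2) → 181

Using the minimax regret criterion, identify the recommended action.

Option 1

Column bests: S1=276, S2=266, S3=276, S4=256.
Option 1 regrets: 20, 60, 65, 65 → max 65
Option 2 regrets: 10, 95, 105, 10 → max 105
Option 3 regrets: 15, 100, 0, 35 → max 100
Option 4 regrets: 0, 85, 30, 70 → max 85
Option 5 regrets: 85, 0, 95, 0 → max 95
Option 6 regrets: 10, 35, 5, 85 → max 85
Smallest max regret = 65 → Option 1.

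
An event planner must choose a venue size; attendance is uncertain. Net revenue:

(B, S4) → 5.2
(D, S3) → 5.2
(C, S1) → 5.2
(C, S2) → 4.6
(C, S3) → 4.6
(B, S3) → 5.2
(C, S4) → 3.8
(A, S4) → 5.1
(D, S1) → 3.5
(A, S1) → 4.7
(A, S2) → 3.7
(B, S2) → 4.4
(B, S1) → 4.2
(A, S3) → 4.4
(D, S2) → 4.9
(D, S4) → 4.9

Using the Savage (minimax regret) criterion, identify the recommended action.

Column bests: S1=5.2, S2=4.9, S3=5.2, S4=5.2.
A regrets: 0.5, 1.2, 0.8, 0.1 → max 1.2
B regrets: 1.0, 0.5, 0.0, 0.0 → max 1.0
C regrets: 0.0, 0.3, 0.6, 1.4 → max 1.4
D regrets: 1.7, 0.0, 0.0, 0.3 → max 1.7
Smallest max regret = 1.0 → B.

B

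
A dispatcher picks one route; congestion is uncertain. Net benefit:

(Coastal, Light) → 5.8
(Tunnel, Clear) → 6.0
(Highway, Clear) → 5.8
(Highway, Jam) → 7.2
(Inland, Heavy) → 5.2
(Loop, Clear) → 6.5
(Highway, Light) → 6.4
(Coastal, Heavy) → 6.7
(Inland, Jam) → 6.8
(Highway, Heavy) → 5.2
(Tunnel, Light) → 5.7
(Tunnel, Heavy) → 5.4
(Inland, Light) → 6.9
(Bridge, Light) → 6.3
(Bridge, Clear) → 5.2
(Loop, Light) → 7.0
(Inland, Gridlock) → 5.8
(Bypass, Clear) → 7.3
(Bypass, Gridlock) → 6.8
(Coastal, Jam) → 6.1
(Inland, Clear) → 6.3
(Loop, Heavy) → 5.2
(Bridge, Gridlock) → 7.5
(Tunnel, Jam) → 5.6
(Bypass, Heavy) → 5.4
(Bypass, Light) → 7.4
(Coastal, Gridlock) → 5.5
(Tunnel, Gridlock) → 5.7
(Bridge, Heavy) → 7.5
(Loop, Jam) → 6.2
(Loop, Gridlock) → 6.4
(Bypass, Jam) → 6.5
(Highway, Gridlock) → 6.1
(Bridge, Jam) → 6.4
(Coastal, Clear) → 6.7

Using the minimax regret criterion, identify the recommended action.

Column bests: Clear=7.3, Light=7.4, Heavy=7.5, Jam=7.2, Gridlock=7.5.
Bypass regrets: 0.0, 0.0, 2.1, 0.7, 0.7 → max 2.1
Tunnel regrets: 1.3, 1.7, 2.1, 1.6, 1.8 → max 2.1
Highway regrets: 1.5, 1.0, 2.3, 0.0, 1.4 → max 2.3
Bridge regrets: 2.1, 1.1, 0.0, 0.8, 0.0 → max 2.1
Inland regrets: 1.0, 0.5, 2.3, 0.4, 1.7 → max 2.3
Loop regrets: 0.8, 0.4, 2.3, 1.0, 1.1 → max 2.3
Coastal regrets: 0.6, 1.6, 0.8, 1.1, 2.0 → max 2.0
Smallest max regret = 2.0 → Coastal.

Coastal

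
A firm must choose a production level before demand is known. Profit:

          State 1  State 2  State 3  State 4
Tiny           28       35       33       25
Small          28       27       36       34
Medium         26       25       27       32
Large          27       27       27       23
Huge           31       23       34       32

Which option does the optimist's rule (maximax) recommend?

Small

Row maxima: Tiny=35, Small=36, Medium=32, Large=27, Huge=34
Best best-case = 36 → Small.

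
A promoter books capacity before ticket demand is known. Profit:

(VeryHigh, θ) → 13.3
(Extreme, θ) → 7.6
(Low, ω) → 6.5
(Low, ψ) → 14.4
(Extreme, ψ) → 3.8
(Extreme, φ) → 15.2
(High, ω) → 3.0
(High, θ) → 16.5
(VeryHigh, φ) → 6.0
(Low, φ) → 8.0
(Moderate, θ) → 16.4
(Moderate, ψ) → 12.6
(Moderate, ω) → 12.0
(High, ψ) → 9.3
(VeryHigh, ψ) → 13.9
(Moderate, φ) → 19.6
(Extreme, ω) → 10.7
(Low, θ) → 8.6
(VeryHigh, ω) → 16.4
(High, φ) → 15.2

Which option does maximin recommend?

Moderate

Row minima: Low=6.5, Moderate=12.0, High=3.0, VeryHigh=6.0, Extreme=3.8
Best worst-case = 12.0 → Moderate.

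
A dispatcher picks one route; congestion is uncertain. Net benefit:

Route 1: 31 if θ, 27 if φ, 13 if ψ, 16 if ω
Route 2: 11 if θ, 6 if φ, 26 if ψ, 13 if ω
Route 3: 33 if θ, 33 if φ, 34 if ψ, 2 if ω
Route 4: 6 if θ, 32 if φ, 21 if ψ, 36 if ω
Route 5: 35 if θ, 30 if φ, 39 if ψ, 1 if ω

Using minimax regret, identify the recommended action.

Route 1

Column bests: θ=35, φ=33, ψ=39, ω=36.
Route 1 regrets: 4, 6, 26, 20 → max 26
Route 2 regrets: 24, 27, 13, 23 → max 27
Route 3 regrets: 2, 0, 5, 34 → max 34
Route 4 regrets: 29, 1, 18, 0 → max 29
Route 5 regrets: 0, 3, 0, 35 → max 35
Smallest max regret = 26 → Route 1.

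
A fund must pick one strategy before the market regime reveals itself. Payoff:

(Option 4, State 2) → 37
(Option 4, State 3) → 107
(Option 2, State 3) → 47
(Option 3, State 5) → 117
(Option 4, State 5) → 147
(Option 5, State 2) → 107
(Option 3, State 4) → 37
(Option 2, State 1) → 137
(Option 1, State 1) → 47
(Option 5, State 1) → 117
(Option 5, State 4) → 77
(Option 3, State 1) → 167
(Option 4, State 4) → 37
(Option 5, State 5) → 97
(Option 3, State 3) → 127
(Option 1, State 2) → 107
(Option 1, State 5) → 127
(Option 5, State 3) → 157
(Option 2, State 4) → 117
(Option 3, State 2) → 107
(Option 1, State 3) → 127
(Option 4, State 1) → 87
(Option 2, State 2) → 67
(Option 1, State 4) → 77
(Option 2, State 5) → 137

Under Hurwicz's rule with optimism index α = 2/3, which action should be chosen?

Option 1: 2/3·127 + 1/3·47 = 301/3
Option 2: 2/3·137 + 1/3·47 = 107
Option 3: 2/3·167 + 1/3·37 = 371/3
Option 4: 2/3·147 + 1/3·37 = 331/3
Option 5: 2/3·157 + 1/3·77 = 391/3
Highest Hurwicz score = 391/3 → Option 5.

Option 5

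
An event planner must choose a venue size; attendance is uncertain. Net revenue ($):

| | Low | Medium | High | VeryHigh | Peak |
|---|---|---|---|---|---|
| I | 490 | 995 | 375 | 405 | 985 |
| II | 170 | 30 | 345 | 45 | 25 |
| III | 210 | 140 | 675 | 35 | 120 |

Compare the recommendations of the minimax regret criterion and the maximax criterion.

minimax regret → I; maximax → I (agree)

Column bests: Low=490, Medium=995, High=675, VeryHigh=405, Peak=985.
I regrets: 0, 0, 300, 0, 0 → max 300
II regrets: 320, 965, 330, 360, 960 → max 965
III regrets: 280, 855, 0, 370, 865 → max 865
Smallest max regret = 300 → I.
Row maxima: I=995, II=345, III=675
Best best-case = 995 → I.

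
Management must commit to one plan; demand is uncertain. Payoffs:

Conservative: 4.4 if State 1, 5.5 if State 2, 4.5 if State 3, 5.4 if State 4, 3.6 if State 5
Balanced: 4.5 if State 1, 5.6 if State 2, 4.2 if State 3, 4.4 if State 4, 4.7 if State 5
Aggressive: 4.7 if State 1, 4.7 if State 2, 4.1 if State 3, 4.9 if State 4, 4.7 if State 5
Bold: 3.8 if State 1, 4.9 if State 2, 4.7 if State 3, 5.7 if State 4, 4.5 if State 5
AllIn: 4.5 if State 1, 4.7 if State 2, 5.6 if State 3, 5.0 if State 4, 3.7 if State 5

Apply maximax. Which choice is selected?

Row maxima: Conservative=5.5, Balanced=5.6, Aggressive=4.9, Bold=5.7, AllIn=5.6
Best best-case = 5.7 → Bold.

Bold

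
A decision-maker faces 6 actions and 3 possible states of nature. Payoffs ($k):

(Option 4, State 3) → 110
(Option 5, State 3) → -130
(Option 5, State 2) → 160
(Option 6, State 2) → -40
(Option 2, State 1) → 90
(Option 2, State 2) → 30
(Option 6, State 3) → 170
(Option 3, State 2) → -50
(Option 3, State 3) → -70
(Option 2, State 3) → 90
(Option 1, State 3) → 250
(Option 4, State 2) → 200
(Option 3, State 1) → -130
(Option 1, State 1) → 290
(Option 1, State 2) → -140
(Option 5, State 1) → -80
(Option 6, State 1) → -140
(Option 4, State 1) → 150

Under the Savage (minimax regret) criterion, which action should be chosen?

Column bests: State 1=290, State 2=200, State 3=250.
Option 1 regrets: 0, 340, 0 → max 340
Option 2 regrets: 200, 170, 160 → max 200
Option 3 regrets: 420, 250, 320 → max 420
Option 4 regrets: 140, 0, 140 → max 140
Option 5 regrets: 370, 40, 380 → max 380
Option 6 regrets: 430, 240, 80 → max 430
Smallest max regret = 140 → Option 4.

Option 4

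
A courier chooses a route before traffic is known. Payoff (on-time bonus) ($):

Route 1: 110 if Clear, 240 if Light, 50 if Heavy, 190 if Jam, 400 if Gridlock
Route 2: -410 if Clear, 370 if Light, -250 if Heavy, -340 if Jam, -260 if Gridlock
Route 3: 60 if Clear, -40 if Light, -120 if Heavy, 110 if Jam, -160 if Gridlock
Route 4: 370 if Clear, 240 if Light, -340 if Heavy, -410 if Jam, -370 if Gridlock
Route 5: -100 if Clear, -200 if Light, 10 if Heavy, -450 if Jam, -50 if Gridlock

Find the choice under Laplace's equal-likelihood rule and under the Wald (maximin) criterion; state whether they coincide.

laplace → Route 1; maximin → Route 1 (agree)

Row averages: Route 1=198, Route 2=-178, Route 3=-30, Route 4=-102, Route 5=-158
Highest average = 198 → Route 1.
Row minima: Route 1=50, Route 2=-410, Route 3=-160, Route 4=-410, Route 5=-450
Best worst-case = 50 → Route 1.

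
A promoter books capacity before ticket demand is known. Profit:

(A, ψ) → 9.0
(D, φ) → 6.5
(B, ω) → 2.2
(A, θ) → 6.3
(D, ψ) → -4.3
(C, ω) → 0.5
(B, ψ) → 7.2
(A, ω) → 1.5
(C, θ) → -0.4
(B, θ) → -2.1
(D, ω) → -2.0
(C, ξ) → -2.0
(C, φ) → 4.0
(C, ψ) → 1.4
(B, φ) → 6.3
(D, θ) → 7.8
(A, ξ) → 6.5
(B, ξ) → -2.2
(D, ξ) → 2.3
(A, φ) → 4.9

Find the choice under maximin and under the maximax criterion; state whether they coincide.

Row minima: A=1.5, B=-2.2, C=-2.0, D=-4.3
Best worst-case = 1.5 → A.
Row maxima: A=9.0, B=7.2, C=4.0, D=7.8
Best best-case = 9.0 → A.

maximin → A; maximax → A (agree)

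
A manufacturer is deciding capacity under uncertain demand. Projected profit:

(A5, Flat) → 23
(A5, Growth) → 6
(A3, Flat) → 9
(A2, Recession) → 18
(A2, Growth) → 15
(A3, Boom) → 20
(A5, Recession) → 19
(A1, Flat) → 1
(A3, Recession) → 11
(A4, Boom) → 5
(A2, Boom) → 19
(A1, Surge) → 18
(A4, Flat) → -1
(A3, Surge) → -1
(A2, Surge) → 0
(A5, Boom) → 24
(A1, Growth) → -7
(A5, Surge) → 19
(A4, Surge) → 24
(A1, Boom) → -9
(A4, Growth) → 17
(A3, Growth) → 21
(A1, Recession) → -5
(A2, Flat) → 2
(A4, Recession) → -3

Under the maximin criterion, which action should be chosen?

A5

Row minima: A1=-9, A2=0, A3=-1, A4=-3, A5=6
Best worst-case = 6 → A5.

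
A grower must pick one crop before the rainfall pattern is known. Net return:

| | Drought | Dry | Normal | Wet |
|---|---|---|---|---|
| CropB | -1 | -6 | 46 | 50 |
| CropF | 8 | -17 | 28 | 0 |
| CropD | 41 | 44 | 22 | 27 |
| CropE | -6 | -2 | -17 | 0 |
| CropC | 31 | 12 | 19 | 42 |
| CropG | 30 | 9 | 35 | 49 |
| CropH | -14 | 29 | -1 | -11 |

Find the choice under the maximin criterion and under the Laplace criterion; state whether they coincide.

maximin → CropD; laplace → CropD (agree)

Row minima: CropB=-6, CropF=-17, CropD=22, CropE=-17, CropC=12, CropG=9, CropH=-14
Best worst-case = 22 → CropD.
Row averages: CropB=22.25, CropF=4.75, CropD=33.5, CropE=-6.25, CropC=26, CropG=30.75, CropH=0.75
Highest average = 33.5 → CropD.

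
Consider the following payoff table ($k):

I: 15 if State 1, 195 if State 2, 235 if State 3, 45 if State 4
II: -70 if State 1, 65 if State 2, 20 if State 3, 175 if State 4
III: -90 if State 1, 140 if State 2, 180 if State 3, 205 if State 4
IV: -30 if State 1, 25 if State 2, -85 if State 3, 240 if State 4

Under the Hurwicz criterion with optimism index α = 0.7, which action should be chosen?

I: 0.7·235 + 0.3·15 = 169
II: 0.7·175 + 0.3·(-70) = 101.5
III: 0.7·205 + 0.3·(-90) = 116.5
IV: 0.7·240 + 0.3·(-85) = 142.5
Highest Hurwicz score = 169 → I.

I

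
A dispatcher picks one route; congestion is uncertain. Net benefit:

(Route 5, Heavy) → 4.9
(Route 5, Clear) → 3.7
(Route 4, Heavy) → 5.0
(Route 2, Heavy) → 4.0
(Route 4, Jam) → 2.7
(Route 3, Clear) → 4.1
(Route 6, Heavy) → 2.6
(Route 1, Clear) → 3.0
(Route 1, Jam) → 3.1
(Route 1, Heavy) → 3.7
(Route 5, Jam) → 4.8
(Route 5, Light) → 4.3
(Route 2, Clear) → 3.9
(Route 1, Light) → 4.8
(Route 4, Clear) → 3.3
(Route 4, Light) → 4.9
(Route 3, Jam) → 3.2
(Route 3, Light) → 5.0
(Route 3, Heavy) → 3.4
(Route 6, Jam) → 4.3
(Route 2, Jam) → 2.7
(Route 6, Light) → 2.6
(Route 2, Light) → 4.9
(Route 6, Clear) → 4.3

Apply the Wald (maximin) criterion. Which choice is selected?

Row minima: Route 1=3.0, Route 2=2.7, Route 3=3.2, Route 4=2.7, Route 5=3.7, Route 6=2.6
Best worst-case = 3.7 → Route 5.

Route 5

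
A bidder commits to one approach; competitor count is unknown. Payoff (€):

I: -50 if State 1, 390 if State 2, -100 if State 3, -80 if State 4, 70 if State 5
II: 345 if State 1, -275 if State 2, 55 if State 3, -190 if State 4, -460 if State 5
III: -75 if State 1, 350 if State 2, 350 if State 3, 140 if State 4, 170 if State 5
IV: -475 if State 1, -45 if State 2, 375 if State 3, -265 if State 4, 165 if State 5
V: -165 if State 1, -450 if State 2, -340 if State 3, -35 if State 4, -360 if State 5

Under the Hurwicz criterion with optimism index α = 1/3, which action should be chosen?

III

I: 1/3·390 + 2/3·(-100) = 190/3
II: 1/3·345 + 2/3·(-460) = -575/3
III: 1/3·350 + 2/3·(-75) = 200/3
IV: 1/3·375 + 2/3·(-475) = -575/3
V: 1/3·(-35) + 2/3·(-450) = -935/3
Highest Hurwicz score = 200/3 → III.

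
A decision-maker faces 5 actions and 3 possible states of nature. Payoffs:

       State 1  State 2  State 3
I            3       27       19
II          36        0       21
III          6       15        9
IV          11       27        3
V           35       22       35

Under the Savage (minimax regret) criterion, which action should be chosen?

V

Column bests: State 1=36, State 2=27, State 3=35.
I regrets: 33, 0, 16 → max 33
II regrets: 0, 27, 14 → max 27
III regrets: 30, 12, 26 → max 30
IV regrets: 25, 0, 32 → max 32
V regrets: 1, 5, 0 → max 5
Smallest max regret = 5 → V.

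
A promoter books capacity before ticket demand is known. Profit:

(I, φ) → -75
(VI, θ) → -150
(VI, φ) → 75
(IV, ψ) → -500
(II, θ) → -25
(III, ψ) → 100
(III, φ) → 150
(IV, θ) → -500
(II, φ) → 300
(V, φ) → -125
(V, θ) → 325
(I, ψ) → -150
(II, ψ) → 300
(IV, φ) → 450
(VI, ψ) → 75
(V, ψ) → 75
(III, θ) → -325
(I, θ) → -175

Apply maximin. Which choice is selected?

II

Row minima: I=-175, II=-25, III=-325, IV=-500, V=-125, VI=-150
Best worst-case = -25 → II.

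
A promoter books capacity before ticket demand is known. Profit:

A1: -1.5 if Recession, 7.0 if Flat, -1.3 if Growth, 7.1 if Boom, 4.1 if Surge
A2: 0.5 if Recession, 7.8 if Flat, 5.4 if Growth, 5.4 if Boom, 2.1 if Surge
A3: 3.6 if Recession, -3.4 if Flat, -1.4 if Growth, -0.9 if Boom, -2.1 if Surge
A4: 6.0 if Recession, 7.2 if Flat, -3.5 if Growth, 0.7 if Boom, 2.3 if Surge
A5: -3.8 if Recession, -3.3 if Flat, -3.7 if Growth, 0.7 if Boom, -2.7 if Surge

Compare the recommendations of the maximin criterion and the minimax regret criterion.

Row minima: A1=-1.5, A2=0.5, A3=-3.4, A4=-3.5, A5=-3.8
Best worst-case = 0.5 → A2.
Column bests: Recession=6.0, Flat=7.8, Growth=5.4, Boom=7.1, Surge=4.1.
A1 regrets: 7.5, 0.8, 6.7, 0.0, 0.0 → max 7.5
A2 regrets: 5.5, 0.0, 0.0, 1.7, 2.0 → max 5.5
A3 regrets: 2.4, 11.2, 6.8, 8.0, 6.2 → max 11.2
A4 regrets: 0.0, 0.6, 8.9, 6.4, 1.8 → max 8.9
A5 regrets: 9.8, 11.1, 9.1, 6.4, 6.8 → max 11.1
Smallest max regret = 5.5 → A2.

maximin → A2; minimax regret → A2 (agree)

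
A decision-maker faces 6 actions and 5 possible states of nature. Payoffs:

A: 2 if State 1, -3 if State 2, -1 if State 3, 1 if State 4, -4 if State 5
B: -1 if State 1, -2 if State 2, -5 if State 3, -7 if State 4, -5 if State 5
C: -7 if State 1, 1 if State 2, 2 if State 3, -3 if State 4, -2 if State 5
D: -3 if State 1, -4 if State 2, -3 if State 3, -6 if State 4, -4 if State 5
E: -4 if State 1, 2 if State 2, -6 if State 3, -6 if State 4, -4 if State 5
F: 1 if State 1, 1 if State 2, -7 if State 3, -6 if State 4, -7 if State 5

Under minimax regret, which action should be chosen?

A

Column bests: State 1=2, State 2=2, State 3=2, State 4=1, State 5=-2.
A regrets: 0, 5, 3, 0, 2 → max 5
B regrets: 3, 4, 7, 8, 3 → max 8
C regrets: 9, 1, 0, 4, 0 → max 9
D regrets: 5, 6, 5, 7, 2 → max 7
E regrets: 6, 0, 8, 7, 2 → max 8
F regrets: 1, 1, 9, 7, 5 → max 9
Smallest max regret = 5 → A.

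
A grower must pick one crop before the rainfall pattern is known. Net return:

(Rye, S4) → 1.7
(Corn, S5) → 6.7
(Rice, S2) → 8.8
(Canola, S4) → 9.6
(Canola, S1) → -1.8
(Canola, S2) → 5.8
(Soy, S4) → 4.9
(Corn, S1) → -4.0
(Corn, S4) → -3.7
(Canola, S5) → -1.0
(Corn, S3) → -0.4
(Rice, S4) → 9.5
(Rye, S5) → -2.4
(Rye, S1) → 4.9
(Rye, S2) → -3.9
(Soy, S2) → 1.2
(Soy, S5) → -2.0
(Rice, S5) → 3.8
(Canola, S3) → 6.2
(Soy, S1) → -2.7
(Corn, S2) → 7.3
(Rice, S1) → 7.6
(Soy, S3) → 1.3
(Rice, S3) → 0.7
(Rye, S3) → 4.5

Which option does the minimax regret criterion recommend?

Column bests: S1=7.6, S2=8.8, S3=6.2, S4=9.6, S5=6.7.
Canola regrets: 9.4, 3.0, 0.0, 0.0, 7.7 → max 9.4
Rye regrets: 2.7, 12.7, 1.7, 7.9, 9.1 → max 12.7
Corn regrets: 11.6, 1.5, 6.6, 13.3, 0.0 → max 13.3
Rice regrets: 0.0, 0.0, 5.5, 0.1, 2.9 → max 5.5
Soy regrets: 10.3, 7.6, 4.9, 4.7, 8.7 → max 10.3
Smallest max regret = 5.5 → Rice.

Rice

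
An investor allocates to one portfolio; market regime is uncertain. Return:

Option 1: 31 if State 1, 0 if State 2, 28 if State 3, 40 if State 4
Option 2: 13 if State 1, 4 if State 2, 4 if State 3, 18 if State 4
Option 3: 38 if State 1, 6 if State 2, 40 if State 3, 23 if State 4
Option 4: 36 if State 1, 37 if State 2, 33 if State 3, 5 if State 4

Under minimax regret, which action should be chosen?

Column bests: State 1=38, State 2=37, State 3=40, State 4=40.
Option 1 regrets: 7, 37, 12, 0 → max 37
Option 2 regrets: 25, 33, 36, 22 → max 36
Option 3 regrets: 0, 31, 0, 17 → max 31
Option 4 regrets: 2, 0, 7, 35 → max 35
Smallest max regret = 31 → Option 3.

Option 3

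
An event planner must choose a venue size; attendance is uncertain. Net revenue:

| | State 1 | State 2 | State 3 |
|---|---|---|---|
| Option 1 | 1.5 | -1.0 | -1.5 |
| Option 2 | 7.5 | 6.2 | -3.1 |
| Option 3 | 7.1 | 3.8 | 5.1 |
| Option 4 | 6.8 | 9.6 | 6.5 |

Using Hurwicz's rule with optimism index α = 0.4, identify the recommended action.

Option 1: 0.4·1.5 + 0.6·(-1.5) = -0.3
Option 2: 0.4·7.5 + 0.6·(-3.1) = 1.14
Option 3: 0.4·7.1 + 0.6·3.8 = 5.12
Option 4: 0.4·9.6 + 0.6·6.5 = 7.74
Highest Hurwicz score = 7.74 → Option 4.

Option 4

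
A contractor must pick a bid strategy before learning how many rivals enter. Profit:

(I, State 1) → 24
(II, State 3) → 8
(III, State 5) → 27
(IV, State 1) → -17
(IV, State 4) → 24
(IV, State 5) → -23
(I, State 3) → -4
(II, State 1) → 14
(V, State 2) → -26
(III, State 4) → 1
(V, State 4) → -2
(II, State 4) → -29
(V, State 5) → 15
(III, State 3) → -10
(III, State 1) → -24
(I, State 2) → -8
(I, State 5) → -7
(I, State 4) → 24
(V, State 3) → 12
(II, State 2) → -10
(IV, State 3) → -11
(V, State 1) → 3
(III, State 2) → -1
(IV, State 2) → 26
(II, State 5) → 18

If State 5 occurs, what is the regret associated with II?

Best payoff under State 5 is 27.
Regret = 27 − 18 = 9.

9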